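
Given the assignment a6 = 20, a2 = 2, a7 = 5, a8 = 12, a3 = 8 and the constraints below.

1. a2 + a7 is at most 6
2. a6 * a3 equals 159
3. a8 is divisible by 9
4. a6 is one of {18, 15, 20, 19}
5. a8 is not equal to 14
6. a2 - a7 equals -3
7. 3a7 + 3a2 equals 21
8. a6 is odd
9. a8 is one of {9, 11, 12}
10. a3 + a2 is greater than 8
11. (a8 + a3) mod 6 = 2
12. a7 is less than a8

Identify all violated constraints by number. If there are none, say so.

The assignment fails constraints 1, 2, 3, 8.

1. a2 + a7 = 2 + 5 = 7; 7 > 6, bound 6 not met  ✗
2. a6 * a3 = 20 * 8 = 160, not 159  ✗
3. 12 = 9*1 + 3, so 9 does not divide 12  ✗
4. a6 = 20 is in {18, 15, 20, 19}  ✓
5. a8 = 12, and 12 ≠ 14  ✓
6. a2 - a7 = 2 - 5 = -3  ✓
7. 3a7 + 3a2 = 3(5) + 3(2) = 21  ✓
8. a6 = 20 is even  ✗
9. a8 = 12 is in {9, 11, 12}  ✓
10. a3 + a2 = 8 + 2 = 10; 10 > 8  ✓
11. a8 + a3 = 20; 20 mod 6 = 2  ✓
12. a7 = 5, a8 = 12; 5 < 12  ✓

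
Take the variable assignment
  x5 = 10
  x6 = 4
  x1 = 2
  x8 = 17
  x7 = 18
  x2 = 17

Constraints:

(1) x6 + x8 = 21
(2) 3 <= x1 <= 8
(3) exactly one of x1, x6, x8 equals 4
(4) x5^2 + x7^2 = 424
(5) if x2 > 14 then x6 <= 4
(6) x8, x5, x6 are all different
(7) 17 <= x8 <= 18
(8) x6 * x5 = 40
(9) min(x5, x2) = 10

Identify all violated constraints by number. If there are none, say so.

Violated: 2.

(1) x6 + x8 = 4 + 17 = 21  ✔
(2) x1 = 2 is outside [3, 8]  ✘
(3) x1=2, x6=4, x8=17; 1 of them equals 4  ✔
(4) x5^2 + x7^2 = 10^2 + 18^2 = 100 + 324 = 424  ✔
(5) x2 = 17 > 14, so we need x6 ≤ 4; x6 = 4 ≤ 4  ✔
(6) values 17, 10, 4 are pairwise distinct  ✔
(7) x8 = 17 lies in [17, 18]  ✔
(8) x6 * x5 = 4 * 10 = 40  ✔
(9) min(10, 17) = 10  ✔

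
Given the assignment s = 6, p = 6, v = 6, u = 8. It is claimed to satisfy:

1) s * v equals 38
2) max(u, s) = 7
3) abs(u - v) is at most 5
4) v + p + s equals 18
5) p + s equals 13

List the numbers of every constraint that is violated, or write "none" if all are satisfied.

Constraints 1, 2, and 5 do not hold.

1) s * v = 6 * 6 = 36, not 38 — fails.
2) max(8, 6) = 8, not 7 — fails.
3) abs(8 - 6) = 2; 2 ≤ 5 — holds.
4) v + p + s = 6 + 6 + 6 = 18 — holds.
5) p + s = 6 + 6 = 12, not 13 — fails.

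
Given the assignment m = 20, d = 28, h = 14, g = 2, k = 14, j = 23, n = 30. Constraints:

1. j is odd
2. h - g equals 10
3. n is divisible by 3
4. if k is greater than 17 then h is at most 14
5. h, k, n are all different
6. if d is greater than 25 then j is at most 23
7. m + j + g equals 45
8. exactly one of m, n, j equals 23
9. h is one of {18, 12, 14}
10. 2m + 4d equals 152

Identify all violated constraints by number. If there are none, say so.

No — constraints 2 and 5 are not satisfied.

1. j = 23 is odd  ✔
2. h - g = 14 - 2 = 12, not 10  ✘
3. 30 / 3 = 10, so 3 divides 30  ✔
4. k = 14, not > 17; antecedent false, conditional vacuously true  ✔
5. h = k = 14, not all different  ✘
6. d = 28 > 25, so we need j ≤ 23; j = 23 ≤ 23  ✔
7. m + j + g = 20 + 23 + 2 = 45  ✔
8. m=20, n=30, j=23; 1 of them equals 23  ✔
9. h = 14 is in {18, 12, 14}  ✔
10. 2m + 4d = 2(20) + 4(28) = 152  ✔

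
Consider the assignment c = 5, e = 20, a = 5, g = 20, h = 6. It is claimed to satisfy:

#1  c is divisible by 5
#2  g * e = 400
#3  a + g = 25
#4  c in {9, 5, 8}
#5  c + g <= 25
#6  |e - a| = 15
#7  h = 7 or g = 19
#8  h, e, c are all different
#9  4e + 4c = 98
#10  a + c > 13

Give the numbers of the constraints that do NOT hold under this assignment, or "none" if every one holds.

Constraints 7, 9, 10 are violated.

#1 5 / 5 = 1, so 5 divides 5  holds
#2 g * e = 20 * 20 = 400  holds
#3 a + g = 5 + 20 = 25  holds
#4 c = 5 is in {9, 5, 8}  holds
#5 c + g = 5 + 20 = 25; 25 ≤ 25  holds
#6 |20 - 5| = 15  holds
#7 h = 6 ≠ 7 and g = 20 ≠ 19; both disjuncts false  fails
#8 values 6, 20, 5 are pairwise distinct  holds
#9 4e + 4c = 4(20) + 4(5) = 100, not 98  fails
#10 a + c = 5 + 5 = 10; 10 ≤ 13, bound 13 not met  fails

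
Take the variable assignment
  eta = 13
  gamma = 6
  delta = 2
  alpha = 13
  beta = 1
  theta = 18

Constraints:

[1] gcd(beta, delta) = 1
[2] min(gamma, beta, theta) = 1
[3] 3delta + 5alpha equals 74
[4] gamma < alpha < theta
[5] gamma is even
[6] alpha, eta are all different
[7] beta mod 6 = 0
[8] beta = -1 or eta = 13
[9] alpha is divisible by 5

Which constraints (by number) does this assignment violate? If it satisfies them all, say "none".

[1] gcd(1, 2) = 1  ✓
[2] min(6, 1, 18) = 1  ✓
[3] 3delta + 5alpha = 3(2) + 5(13) = 71, not 74  ✗
[4] values 6 < 13 < 18  ✓
[5] gamma = 6 is even  ✓
[6] alpha = eta = 13, not all different  ✗
[7] 1 mod 6 = 1, not 0  ✗
[8] beta = 1 ≠ -1, but eta = 13 = 13 (second disjunct)  ✓
[9] 13 = 5*2 + 3, so 5 does not divide 13  ✗

No — constraints 3, 6, 7, and 9 are not satisfied.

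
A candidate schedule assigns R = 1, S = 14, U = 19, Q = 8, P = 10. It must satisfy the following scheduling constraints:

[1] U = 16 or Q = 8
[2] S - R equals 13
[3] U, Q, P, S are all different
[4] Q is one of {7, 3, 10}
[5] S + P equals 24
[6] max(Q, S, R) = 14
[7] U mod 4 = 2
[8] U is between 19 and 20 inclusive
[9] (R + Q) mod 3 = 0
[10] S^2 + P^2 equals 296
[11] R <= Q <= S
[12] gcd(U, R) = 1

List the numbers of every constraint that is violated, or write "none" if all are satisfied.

The assignment fails constraints 4, 7.

[1] U = 19 ≠ 16, but Q = 8 = 8 (second disjunct)  OK
[2] S - R = 14 - 1 = 13  OK
[3] values 19, 8, 10, 14 are pairwise distinct  OK
[4] Q = 8 is not in {7, 3, 10}  FAIL
[5] S + P = 14 + 10 = 24  OK
[6] max(8, 14, 1) = 14  OK
[7] 19 mod 4 = 3, not 2  FAIL
[8] U = 19 lies in [19, 20]  OK
[9] R + Q = 9; 9 mod 3 = 0  OK
[10] S^2 + P^2 = 14^2 + 10^2 = 196 + 100 = 296  OK
[11] values 1 <= 8 <= 14  OK
[12] gcd(19, 1) = 1  OK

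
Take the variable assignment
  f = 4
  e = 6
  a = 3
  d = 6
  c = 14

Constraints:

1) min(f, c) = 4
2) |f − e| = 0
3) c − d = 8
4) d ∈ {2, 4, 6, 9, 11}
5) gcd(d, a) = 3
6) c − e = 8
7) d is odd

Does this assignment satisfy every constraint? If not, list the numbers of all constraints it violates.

1) min(4, 14) = 4 — holds.
2) |4 − 6| = 2, not 0 — fails.
3) c − d = 14 − 6 = 8 — holds.
4) d = 6 is in {2, 4, 6, 9, 11} — holds.
5) gcd(6, 3) = 3 — holds.
6) c − e = 14 − 6 = 8 — holds.
7) d = 6 is even — fails.

Constraints 2 and 7 do not hold.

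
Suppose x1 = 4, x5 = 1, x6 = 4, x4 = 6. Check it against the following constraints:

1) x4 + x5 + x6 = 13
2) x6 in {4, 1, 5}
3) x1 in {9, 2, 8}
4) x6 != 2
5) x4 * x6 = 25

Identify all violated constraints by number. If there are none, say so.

Constraints 1, 3, 5 are violated.

1) x4 + x5 + x6 = 6 + 1 + 4 = 11, not 13 — does not hold.
2) x6 = 4 is in {4, 1, 5} — holds.
3) x1 = 4 is not in {9, 2, 8} — does not hold.
4) x6 = 4, and 4 ≠ 2 — holds.
5) x4 * x6 = 6 * 4 = 24, not 25 — does not hold.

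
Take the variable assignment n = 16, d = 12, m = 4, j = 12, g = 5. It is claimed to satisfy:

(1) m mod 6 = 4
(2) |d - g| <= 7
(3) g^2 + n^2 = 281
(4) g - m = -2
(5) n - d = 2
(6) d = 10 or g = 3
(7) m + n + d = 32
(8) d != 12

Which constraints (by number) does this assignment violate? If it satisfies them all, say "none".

Constraints 4, 5, 6, and 8 do not hold.

(1) 4 mod 6 = 4  yes
(2) |12 - 5| = 7; 7 ≤ 7  yes
(3) g^2 + n^2 = 5^2 + 16^2 = 25 + 256 = 281  yes
(4) g - m = 5 - 4 = 1, not -2  no
(5) n - d = 16 - 12 = 4, not 2  no
(6) d = 12 ≠ 10 and g = 5 ≠ 3; both disjuncts false  no
(7) m + n + d = 4 + 16 + 12 = 32  yes
(8) d = 12, but 12 is required to differ  no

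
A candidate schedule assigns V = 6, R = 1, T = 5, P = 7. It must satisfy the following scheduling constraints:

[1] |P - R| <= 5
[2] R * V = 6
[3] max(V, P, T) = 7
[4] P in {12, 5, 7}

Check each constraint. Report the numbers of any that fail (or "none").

No — constraint 1 is not satisfied.

[1] |7 - 1| = 6; 6 > 5, exceeds bound 5 — violated.
[2] R * V = 1 * 6 = 6 — satisfied.
[3] max(6, 7, 5) = 7 — satisfied.
[4] P = 7 is in {12, 5, 7} — satisfied.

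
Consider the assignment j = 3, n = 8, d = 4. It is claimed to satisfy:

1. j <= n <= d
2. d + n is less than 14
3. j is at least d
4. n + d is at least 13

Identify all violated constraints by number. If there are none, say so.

Violated: 1, 3, 4.

1. values 3, 8, 4; n = 8 is not <= d = 4 — violated.
2. d + n = 4 + 8 = 12; 12 < 14 — OK.
3. j = 3, d = 4; 3 < 4 (want ≥) — violated.
4. n + d = 8 + 4 = 12; 12 < 13, bound 13 not met — violated.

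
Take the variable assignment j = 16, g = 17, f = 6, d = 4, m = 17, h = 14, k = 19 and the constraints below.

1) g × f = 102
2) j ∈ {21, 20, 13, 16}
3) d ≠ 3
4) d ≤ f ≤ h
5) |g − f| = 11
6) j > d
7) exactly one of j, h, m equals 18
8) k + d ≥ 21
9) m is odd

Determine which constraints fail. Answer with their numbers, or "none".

1) g × f = 17 × 6 = 102 — holds.
2) j = 16 is in {21, 20, 13, 16} — holds.
3) d = 4, and 4 ≠ 3 — holds.
4) values 4 ≤ 6 ≤ 14 — holds.
5) |17 − 6| = 11 — holds.
6) j = 16, d = 4; 16 > 4 — holds.
7) j=16, h=14, m=17; 0 of them equal 18, not exactly one — fails.
8) k + d = 19 + 4 = 23; 23 ≥ 21 — holds.
9) m = 17 is odd — holds.

Constraint 7 does not hold.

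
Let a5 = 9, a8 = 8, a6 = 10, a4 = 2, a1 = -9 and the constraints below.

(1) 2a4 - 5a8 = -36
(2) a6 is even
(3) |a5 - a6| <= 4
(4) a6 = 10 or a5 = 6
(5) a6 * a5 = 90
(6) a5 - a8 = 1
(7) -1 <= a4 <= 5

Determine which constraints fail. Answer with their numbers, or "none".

(1) 2a4 - 5a8 = 2(2) - 5(8) = -36 — satisfied.
(2) a6 = 10 is even — satisfied.
(3) |9 - 10| = 1; 1 ≤ 4 — satisfied.
(4) a6 = 10 = 10 (first disjunct) — satisfied.
(5) a6 * a5 = 10 * 9 = 90 — satisfied.
(6) a5 - a8 = 9 - 8 = 1 — satisfied.
(7) a4 = 2 lies in [-1, 5] — satisfied.

Yes — all constraints hold.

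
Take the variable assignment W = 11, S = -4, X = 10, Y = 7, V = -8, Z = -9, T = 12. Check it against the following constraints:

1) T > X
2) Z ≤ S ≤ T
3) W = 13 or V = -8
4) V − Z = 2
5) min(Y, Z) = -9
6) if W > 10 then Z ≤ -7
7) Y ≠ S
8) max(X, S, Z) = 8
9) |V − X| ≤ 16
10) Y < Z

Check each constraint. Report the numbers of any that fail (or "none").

Violated: 4, 8, 9, 10.

1) T = 12, X = 10; 12 > 10 — holds.
2) values -9 ≤ -4 ≤ 12 — holds.
3) W = 11 ≠ 13, but V = -8 = -8 (second disjunct) — holds.
4) V − Z = -8 − (-9) = 1, not 2 — fails.
5) min(7, -9) = -9 — holds.
6) W = 11 > 10, so we need Z ≤ -7; Z = -9 ≤ -7 — holds.
7) Y = 7, S = -4; distinct — holds.
8) max(10, -4, -9) = 10, not 8 — fails.
9) |-8 − 10| = 18; 18 > 16, exceeds bound 16 — fails.
10) Y = 7, Z = -9; 7 ≥ -9 (want <) — fails.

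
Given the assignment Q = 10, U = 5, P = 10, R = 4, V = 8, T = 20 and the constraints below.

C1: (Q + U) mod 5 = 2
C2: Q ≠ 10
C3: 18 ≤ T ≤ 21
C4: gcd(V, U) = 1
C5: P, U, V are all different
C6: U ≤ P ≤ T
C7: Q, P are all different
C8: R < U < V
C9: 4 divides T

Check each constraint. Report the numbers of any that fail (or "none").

Constraints 1, 2, and 7 are violated.

C1: Q + U = 15; 15 mod 5 = 0, not 2  ✘
C2: Q = 10, but 10 is required to differ  ✘
C3: T = 20 lies in [18, 21]  ✔
C4: gcd(8, 5) = 1  ✔
C5: values 10, 5, 8 are pairwise distinct  ✔
C6: values 5 ≤ 10 ≤ 20  ✔
C7: Q = P = 10, not all different  ✘
C8: values 4 < 5 < 8  ✔
C9: 20 / 4 = 5, so 4 divides 20  ✔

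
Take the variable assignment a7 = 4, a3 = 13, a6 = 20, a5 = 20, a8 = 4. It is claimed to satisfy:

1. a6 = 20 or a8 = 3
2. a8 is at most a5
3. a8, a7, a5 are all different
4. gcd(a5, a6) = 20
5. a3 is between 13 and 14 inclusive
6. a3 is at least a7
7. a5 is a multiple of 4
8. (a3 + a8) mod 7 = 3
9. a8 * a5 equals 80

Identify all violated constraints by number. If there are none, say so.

Constraint 3 does not hold.

1. a6 = 20 = 20 (first disjunct) — holds.
2. a8 = 4, a5 = 20; 4 ≤ 20 — holds.
3. a8 = a7 = 4, not all different — does not hold.
4. gcd(20, 20) = 20 — holds.
5. a3 = 13 lies in [13, 14] — holds.
6. a3 = 13, a7 = 4; 13 ≥ 4 — holds.
7. 20 / 4 = 5, so 4 divides 20 — holds.
8. a3 + a8 = 17; 17 mod 7 = 3 — holds.
9. a8 * a5 = 4 * 20 = 80 — holds.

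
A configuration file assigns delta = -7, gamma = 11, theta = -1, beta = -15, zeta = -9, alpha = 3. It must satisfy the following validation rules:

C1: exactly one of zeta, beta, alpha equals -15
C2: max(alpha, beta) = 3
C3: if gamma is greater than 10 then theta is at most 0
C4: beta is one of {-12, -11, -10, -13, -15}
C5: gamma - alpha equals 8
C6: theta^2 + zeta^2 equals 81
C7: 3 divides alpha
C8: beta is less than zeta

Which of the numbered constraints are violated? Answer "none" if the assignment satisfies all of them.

Constraint 6 is violated.

C1: zeta=-9, beta=-15, alpha=3; 1 of them equals -15 — OK.
C2: max(3, -15) = 3 — OK.
C3: gamma = 11 > 10, so we need theta ≤ 0; theta = -1 ≤ 0 — OK.
C4: beta = -15 is in {-12, -11, -10, -13, -15} — OK.
C5: gamma - alpha = 11 - 3 = 8 — OK.
C6: theta^2 + zeta^2 = (-1)^2 + (-9)^2 = 1 + 81 = 82, not 81 — violated.
C7: 3 / 3 = 1, so 3 divides 3 — OK.
C8: beta = -15, zeta = -9; -15 < -9 — OK.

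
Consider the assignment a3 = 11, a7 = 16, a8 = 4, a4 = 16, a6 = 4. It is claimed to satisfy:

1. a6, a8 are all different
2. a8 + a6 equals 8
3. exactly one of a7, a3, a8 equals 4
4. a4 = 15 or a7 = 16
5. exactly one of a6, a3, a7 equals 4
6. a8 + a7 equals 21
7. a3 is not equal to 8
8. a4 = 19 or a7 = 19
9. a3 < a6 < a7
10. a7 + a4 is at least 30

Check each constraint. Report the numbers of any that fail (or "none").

Constraints 1, 6, 8, and 9 do not hold.

1. a6 = a8 = 4, not all different — fails.
2. a8 + a6 = 4 + 4 = 8 — holds.
3. a7=16, a3=11, a8=4; 1 of them equals 4 — holds.
4. a4 = 16 ≠ 15, but a7 = 16 = 16 (second disjunct) — holds.
5. a6=4, a3=11, a7=16; 1 of them equals 4 — holds.
6. a8 + a7 = 4 + 16 = 20, not 21 — fails.
7. a3 = 11, and 11 ≠ 8 — holds.
8. a4 = 16 ≠ 19 and a7 = 16 ≠ 19; both disjuncts false — fails.
9. values 11, 4, 16; a3 = 11 is not < a6 = 4 — fails.
10. a7 + a4 = 16 + 16 = 32; 32 ≥ 30 — holds.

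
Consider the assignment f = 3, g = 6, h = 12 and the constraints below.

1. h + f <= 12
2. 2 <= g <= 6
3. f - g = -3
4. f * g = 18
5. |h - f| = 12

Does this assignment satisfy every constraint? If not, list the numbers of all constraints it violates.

1. h + f = 12 + 3 = 15; 15 > 12, bound 12 not met — violated.
2. g = 6 lies in [2, 6] — satisfied.
3. f - g = 3 - 6 = -3 — satisfied.
4. f * g = 3 * 6 = 18 — satisfied.
5. |12 - 3| = 9, not 12 — violated.

Constraints 1, 5 are violated.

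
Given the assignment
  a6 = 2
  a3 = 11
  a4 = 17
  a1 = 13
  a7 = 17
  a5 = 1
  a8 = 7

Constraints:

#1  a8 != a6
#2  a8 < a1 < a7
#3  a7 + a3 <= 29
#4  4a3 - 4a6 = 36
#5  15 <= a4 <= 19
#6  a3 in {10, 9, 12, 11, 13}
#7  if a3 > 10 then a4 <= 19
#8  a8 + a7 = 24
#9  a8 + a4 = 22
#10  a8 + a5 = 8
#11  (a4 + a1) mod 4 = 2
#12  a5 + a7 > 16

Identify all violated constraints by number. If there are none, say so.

No — constraint 9 is not satisfied.

#1 a8 = 7, a6 = 2; distinct  ✓
#2 values 7 < 13 < 17  ✓
#3 a7 + a3 = 17 + 11 = 28; 28 ≤ 29  ✓
#4 4a3 - 4a6 = 4(11) - 4(2) = 36  ✓
#5 a4 = 17 lies in [15, 19]  ✓
#6 a3 = 11 is in {10, 9, 12, 11, 13}  ✓
#7 a3 = 11 > 10, so we need a4 ≤ 19; a4 = 17 ≤ 19  ✓
#8 a8 + a7 = 7 + 17 = 24  ✓
#9 a8 + a4 = 7 + 17 = 24, not 22  ✗
#10 a8 + a5 = 7 + 1 = 8  ✓
#11 a4 + a1 = 30; 30 mod 4 = 2  ✓
#12 a5 + a7 = 1 + 17 = 18; 18 > 16  ✓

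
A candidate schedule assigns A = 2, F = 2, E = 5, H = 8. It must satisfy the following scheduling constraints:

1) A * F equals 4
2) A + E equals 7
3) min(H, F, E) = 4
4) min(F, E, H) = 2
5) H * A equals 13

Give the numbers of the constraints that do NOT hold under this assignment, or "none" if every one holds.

Violated: 3, 5.

1) A * F = 2 * 2 = 4 — OK.
2) A + E = 2 + 5 = 7 — OK.
3) min(8, 2, 5) = 2, not 4 — violated.
4) min(2, 5, 8) = 2 — OK.
5) H * A = 8 * 2 = 16, not 13 — violated.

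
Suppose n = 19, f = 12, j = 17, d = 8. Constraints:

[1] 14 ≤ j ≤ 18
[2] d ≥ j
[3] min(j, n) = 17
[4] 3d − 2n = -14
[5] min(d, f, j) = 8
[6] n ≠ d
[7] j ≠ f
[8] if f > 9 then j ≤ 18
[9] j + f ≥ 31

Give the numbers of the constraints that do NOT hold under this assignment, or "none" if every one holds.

[1] j = 17 lies in [14, 18]  ✓
[2] d = 8, j = 17; 8 < 17 (want ≥)  ✗
[3] min(17, 19) = 17  ✓
[4] 3d − 2n = 3(8) − 2(19) = -14  ✓
[5] min(8, 12, 17) = 8  ✓
[6] n = 19, d = 8; distinct  ✓
[7] j = 17, f = 12; distinct  ✓
[8] f = 12 > 9, so we need j ≤ 18; j = 17 ≤ 18  ✓
[9] j + f = 17 + 12 = 29; 29 < 31, bound 31 not met  ✗

Violated: 2, 9.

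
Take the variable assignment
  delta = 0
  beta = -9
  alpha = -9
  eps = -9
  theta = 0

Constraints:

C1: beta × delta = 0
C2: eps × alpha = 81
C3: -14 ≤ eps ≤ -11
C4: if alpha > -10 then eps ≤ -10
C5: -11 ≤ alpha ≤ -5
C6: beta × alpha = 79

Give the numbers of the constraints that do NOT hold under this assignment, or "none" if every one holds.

No — constraints 3, 4, and 6 are not satisfied.

C1: beta × delta = -9 × 0 = 0 — holds.
C2: eps × alpha = -9 × (-9) = 81 — holds.
C3: eps = -9 is outside [-14, -11] — fails.
C4: alpha = -9 > -10, so we need eps ≤ -10; but eps = -9 > -10 — fails.
C5: alpha = -9 lies in [-11, -5] — holds.
C6: beta × alpha = -9 × (-9) = 81, not 79 — fails.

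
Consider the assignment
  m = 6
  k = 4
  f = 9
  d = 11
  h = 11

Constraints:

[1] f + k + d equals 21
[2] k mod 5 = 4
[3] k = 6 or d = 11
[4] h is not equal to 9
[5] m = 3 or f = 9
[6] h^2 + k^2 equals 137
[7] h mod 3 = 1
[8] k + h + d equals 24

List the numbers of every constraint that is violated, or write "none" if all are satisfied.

[1] f + k + d = 9 + 4 + 11 = 24, not 21  no
[2] 4 mod 5 = 4  yes
[3] k = 4 ≠ 6, but d = 11 = 11 (second disjunct)  yes
[4] h = 11, and 11 ≠ 9  yes
[5] m = 6 ≠ 3, but f = 9 = 9 (second disjunct)  yes
[6] h^2 + k^2 = 11^2 + 4^2 = 121 + 16 = 137  yes
[7] 11 mod 3 = 2, not 1  no
[8] k + h + d = 4 + 11 + 11 = 26, not 24  no

No — constraints 1, 7, and 8 are not satisfied.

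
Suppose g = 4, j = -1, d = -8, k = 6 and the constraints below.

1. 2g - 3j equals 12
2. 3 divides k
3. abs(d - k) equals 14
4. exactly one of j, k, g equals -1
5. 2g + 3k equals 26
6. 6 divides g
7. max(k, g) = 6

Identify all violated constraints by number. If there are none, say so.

Constraints 1, 6 do not hold.

1. 2g - 3j = 2(4) - 3(-1) = 11, not 12 — does not hold.
2. 6 / 3 = 2, so 3 divides 6 — holds.
3. abs(-8 - 6) = 14 — holds.
4. j=-1, k=6, g=4; 1 of them equals -1 — holds.
5. 2g + 3k = 2(4) + 3(6) = 26 — holds.
6. 4 = 6*0 + 4, so 6 does not divide 4 — does not hold.
7. max(6, 4) = 6 — holds.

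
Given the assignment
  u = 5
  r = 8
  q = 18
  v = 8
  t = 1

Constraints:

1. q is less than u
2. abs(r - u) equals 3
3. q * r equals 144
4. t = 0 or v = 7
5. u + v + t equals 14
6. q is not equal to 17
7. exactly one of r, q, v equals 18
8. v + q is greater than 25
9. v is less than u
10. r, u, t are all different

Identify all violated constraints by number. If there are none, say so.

Constraints 1, 4, and 9 do not hold.

1. q = 18, u = 5; 18 ≥ 5 (want <) — does not hold.
2. abs(8 - 5) = 3 — holds.
3. q * r = 18 * 8 = 144 — holds.
4. t = 1 ≠ 0 and v = 8 ≠ 7; both disjuncts false — does not hold.
5. u + v + t = 5 + 8 + 1 = 14 — holds.
6. q = 18, and 18 ≠ 17 — holds.
7. r=8, q=18, v=8; 1 of them equals 18 — holds.
8. v + q = 8 + 18 = 26; 26 > 25 — holds.
9. v = 8, u = 5; 8 ≥ 5 (want <) — does not hold.
10. values 8, 5, 1 are pairwise distinct — holds.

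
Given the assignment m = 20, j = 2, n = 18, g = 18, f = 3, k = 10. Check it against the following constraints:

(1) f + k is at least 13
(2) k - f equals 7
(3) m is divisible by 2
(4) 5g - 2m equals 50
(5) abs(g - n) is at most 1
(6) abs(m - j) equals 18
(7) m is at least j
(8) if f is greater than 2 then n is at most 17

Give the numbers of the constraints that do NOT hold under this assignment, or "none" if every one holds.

(1) f + k = 3 + 10 = 13; 13 ≥ 13 — satisfied.
(2) k - f = 10 - 3 = 7 — satisfied.
(3) 20 / 2 = 10, so 2 divides 20 — satisfied.
(4) 5g - 2m = 5(18) - 2(20) = 50 — satisfied.
(5) abs(18 - 18) = 0; 0 ≤ 1 — satisfied.
(6) abs(20 - 2) = 18 — satisfied.
(7) m = 20, j = 2; 20 ≥ 2 — satisfied.
(8) f = 3 > 2, so we need n ≤ 17; but n = 18 > 17 — violated.

No — constraint 8 is not satisfied.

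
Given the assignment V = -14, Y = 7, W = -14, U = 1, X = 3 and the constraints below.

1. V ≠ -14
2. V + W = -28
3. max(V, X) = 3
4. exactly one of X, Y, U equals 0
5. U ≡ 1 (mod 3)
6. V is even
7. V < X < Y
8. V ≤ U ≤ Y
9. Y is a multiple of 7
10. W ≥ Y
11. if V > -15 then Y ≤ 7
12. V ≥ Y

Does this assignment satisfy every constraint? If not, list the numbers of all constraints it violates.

The assignment fails constraints 1, 4, 10, and 12.

1. V = -14, but -14 is required to differ  false
2. V + W = -14 + (-14) = -28  true
3. max(-14, 3) = 3  true
4. X=3, Y=7, U=1; 0 of them equal 0, not exactly one  false
5. 1 mod 3 = 1  true
6. V = -14 is even  true
7. values -14 < 3 < 7  true
8. values -14 ≤ 1 ≤ 7  true
9. 7 / 7 = 1, so 7 divides 7  true
10. W = -14, Y = 7; -14 < 7 (want ≥)  false
11. V = -14 > -15, so we need Y ≤ 7; Y = 7 ≤ 7  true
12. V = -14, Y = 7; -14 < 7 (want ≥)  false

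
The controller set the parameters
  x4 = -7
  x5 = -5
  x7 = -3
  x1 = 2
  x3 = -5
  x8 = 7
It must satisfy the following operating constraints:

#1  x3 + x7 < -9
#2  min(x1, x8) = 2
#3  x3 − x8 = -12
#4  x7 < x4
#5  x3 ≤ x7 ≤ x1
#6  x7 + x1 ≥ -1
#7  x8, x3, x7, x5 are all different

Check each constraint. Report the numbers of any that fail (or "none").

#1 x3 + x7 = -5 + (-3) = -8; -8 ≥ -9, bound -9 not met  false
#2 min(2, 7) = 2  true
#3 x3 − x8 = -5 − 7 = -12  true
#4 x7 = -3, x4 = -7; -3 ≥ -7 (want <)  false
#5 values -5 ≤ -3 ≤ 2  true
#6 x7 + x1 = -3 + 2 = -1; -1 ≥ -1  true
#7 x3 = x5 = -5, not all different  false

Constraints 1, 4, and 7 are violated.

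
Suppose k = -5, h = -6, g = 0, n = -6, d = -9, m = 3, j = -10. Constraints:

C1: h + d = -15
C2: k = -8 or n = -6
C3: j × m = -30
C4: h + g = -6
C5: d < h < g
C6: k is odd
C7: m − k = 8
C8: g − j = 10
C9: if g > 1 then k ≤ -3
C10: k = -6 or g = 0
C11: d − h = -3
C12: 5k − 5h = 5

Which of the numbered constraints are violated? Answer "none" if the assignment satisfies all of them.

C1: h + d = -6 + (-9) = -15  ✓
C2: k = -5 ≠ -8, but n = -6 = -6 (second disjunct)  ✓
C3: j × m = -10 × 3 = -30  ✓
C4: h + g = -6 + 0 = -6  ✓
C5: values -9 < -6 < 0  ✓
C6: k = -5 is odd  ✓
C7: m − k = 3 − (-5) = 8  ✓
C8: g − j = 0 − (-10) = 10  ✓
C9: g = 0, not > 1; antecedent false, conditional vacuously true  ✓
C10: k = -5 ≠ -6, but g = 0 = 0 (second disjunct)  ✓
C11: d − h = -9 − (-6) = -3  ✓
C12: 5k − 5h = 5(-5) − 5(-6) = 5  ✓

Yes — all constraints hold.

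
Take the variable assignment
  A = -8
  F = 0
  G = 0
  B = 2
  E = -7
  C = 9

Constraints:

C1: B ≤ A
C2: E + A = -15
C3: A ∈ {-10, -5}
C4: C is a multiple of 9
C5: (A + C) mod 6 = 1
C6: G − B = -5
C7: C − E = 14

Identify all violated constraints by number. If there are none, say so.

C1: B = 2, A = -8; 2 > -8 (want ≤) — violated.
C2: E + A = -7 + (-8) = -15 — OK.
C3: A = -8 is not in {-10, -5} — violated.
C4: 9 / 9 = 1, so 9 divides 9 — OK.
C5: A + C = 1; 1 mod 6 = 1 — OK.
C6: G − B = 0 − 2 = -2, not -5 — violated.
C7: C − E = 9 − (-7) = 16, not 14 — violated.

No — constraints 1, 3, 6, and 7 are not satisfied.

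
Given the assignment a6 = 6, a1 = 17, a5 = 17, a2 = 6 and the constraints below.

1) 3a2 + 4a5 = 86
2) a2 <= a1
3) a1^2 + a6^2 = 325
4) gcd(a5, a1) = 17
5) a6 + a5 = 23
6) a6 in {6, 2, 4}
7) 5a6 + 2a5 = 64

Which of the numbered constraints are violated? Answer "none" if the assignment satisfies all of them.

1) 3a2 + 4a5 = 3(6) + 4(17) = 86 — holds.
2) a2 = 6, a1 = 17; 6 ≤ 17 — holds.
3) a1^2 + a6^2 = 17^2 + 6^2 = 289 + 36 = 325 — holds.
4) gcd(17, 17) = 17 — holds.
5) a6 + a5 = 6 + 17 = 23 — holds.
6) a6 = 6 is in {6, 2, 4} — holds.
7) 5a6 + 2a5 = 5(6) + 2(17) = 64 — holds.

Yes — all constraints hold.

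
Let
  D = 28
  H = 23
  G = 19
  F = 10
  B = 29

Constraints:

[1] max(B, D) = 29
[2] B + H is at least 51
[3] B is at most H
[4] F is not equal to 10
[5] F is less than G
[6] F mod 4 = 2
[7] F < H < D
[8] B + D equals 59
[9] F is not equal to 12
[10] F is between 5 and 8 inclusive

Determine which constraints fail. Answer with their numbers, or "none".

The assignment fails constraints 3, 4, 8, and 10.

[1] max(29, 28) = 29  ✓
[2] B + H = 29 + 23 = 52; 52 ≥ 51  ✓
[3] B = 29, H = 23; 29 > 23 (want ≤)  ✗
[4] F = 10, but 10 is required to differ  ✗
[5] F = 10, G = 19; 10 < 19  ✓
[6] 10 mod 4 = 2  ✓
[7] values 10 < 23 < 28  ✓
[8] B + D = 29 + 28 = 57, not 59  ✗
[9] F = 10, and 10 ≠ 12  ✓
[10] F = 10 is outside [5, 8]  ✗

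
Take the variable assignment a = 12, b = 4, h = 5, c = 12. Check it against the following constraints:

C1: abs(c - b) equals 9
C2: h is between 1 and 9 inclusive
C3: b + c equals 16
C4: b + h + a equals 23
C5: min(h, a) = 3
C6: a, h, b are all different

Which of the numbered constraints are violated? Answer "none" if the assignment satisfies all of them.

No — constraints 1, 4, and 5 are not satisfied.

C1: abs(12 - 4) = 8, not 9 — violated.
C2: h = 5 lies in [1, 9] — satisfied.
C3: b + c = 4 + 12 = 16 — satisfied.
C4: b + h + a = 4 + 5 + 12 = 21, not 23 — violated.
C5: min(5, 12) = 5, not 3 — violated.
C6: values 12, 5, 4 are pairwise distinct — satisfied.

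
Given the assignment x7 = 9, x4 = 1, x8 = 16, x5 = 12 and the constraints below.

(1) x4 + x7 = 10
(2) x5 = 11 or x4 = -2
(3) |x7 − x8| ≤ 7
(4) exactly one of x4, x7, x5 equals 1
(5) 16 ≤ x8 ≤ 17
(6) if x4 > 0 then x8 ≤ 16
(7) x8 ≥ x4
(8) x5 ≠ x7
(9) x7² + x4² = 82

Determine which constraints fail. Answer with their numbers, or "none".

(1) x4 + x7 = 1 + 9 = 10 — OK.
(2) x5 = 12 ≠ 11 and x4 = 1 ≠ -2; both disjuncts false — violated.
(3) |9 − 16| = 7; 7 ≤ 7 — OK.
(4) x4=1, x7=9, x5=12; 1 of them equals 1 — OK.
(5) x8 = 16 lies in [16, 17] — OK.
(6) x4 = 1 > 0, so we need x8 ≤ 16; x8 = 16 ≤ 16 — OK.
(7) x8 = 16, x4 = 1; 16 ≥ 1 — OK.
(8) x5 = 12, x7 = 9; distinct — OK.
(9) x7² + x4² = 9² + 1² = 81 + 1 = 82 — OK.

The assignment fails constraint 2.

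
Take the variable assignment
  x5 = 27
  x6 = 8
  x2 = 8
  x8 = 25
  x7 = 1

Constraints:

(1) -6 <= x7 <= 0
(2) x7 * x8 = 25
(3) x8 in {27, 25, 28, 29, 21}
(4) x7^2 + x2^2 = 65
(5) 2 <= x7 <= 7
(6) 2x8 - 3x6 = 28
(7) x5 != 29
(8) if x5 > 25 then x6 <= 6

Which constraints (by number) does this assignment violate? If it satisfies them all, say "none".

Violated: 1, 5, 6, and 8.

(1) x7 = 1 is outside [-6, 0] — violated.
(2) x7 * x8 = 1 * 25 = 25 — satisfied.
(3) x8 = 25 is in {27, 25, 28, 29, 21} — satisfied.
(4) x7^2 + x2^2 = 1^2 + 8^2 = 1 + 64 = 65 — satisfied.
(5) x7 = 1 is outside [2, 7] — violated.
(6) 2x8 - 3x6 = 2(25) - 3(8) = 26, not 28 — violated.
(7) x5 = 27, and 27 ≠ 29 — satisfied.
(8) x5 = 27 > 25, so we need x6 ≤ 6; but x6 = 8 > 6 — violated.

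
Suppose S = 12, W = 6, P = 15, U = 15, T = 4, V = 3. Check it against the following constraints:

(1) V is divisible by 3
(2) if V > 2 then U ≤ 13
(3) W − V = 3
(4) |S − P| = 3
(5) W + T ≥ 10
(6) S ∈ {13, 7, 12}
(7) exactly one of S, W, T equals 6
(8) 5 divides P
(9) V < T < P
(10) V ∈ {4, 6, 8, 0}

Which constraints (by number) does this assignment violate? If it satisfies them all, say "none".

(1) 3 / 3 = 1, so 3 divides 3  yes
(2) V = 3 > 2, so we need U ≤ 13; but U = 15 > 13  no
(3) W − V = 6 − 3 = 3  yes
(4) |12 − 15| = 3  yes
(5) W + T = 6 + 4 = 10; 10 ≥ 10  yes
(6) S = 12 is in {13, 7, 12}  yes
(7) S=12, W=6, T=4; 1 of them equals 6  yes
(8) 15 / 5 = 3, so 5 divides 15  yes
(9) values 3 < 4 < 15  yes
(10) V = 3 is not in {4, 6, 8, 0}  no

Constraints 2, 10 are violated.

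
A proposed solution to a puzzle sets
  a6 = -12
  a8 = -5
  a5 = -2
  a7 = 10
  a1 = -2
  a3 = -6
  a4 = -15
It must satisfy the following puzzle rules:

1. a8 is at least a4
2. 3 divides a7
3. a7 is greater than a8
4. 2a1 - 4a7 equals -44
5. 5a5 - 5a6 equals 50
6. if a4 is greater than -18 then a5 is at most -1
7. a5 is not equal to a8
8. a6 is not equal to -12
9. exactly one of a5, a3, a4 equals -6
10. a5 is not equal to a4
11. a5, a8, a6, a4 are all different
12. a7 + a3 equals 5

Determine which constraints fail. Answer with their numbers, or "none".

1. a8 = -5, a4 = -15; -5 ≥ -15  ✔
2. 10 = 3*3 + 1, so 3 does not divide 10  ✘
3. a7 = 10, a8 = -5; 10 > -5  ✔
4. 2a1 - 4a7 = 2(-2) - 4(10) = -44  ✔
5. 5a5 - 5a6 = 5(-2) - 5(-12) = 50  ✔
6. a4 = -15 > -18, so we need a5 ≤ -1; a5 = -2 ≤ -1  ✔
7. a5 = -2, a8 = -5; distinct  ✔
8. a6 = -12, but -12 is required to differ  ✘
9. a5=-2, a3=-6, a4=-15; 1 of them equals -6  ✔
10. a5 = -2, a4 = -15; distinct  ✔
11. values -2, -5, -12, -15 are pairwise distinct  ✔
12. a7 + a3 = 10 + (-6) = 4, not 5  ✘

The assignment fails constraints 2, 8, 12.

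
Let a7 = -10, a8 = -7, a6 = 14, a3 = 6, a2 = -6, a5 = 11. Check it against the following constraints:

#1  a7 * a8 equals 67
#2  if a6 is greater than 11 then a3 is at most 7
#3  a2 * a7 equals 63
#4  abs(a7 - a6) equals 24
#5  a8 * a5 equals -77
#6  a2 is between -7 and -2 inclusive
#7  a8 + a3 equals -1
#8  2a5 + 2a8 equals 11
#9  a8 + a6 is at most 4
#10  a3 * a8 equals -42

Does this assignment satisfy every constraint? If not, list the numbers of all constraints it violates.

#1 a7 * a8 = -10 * (-7) = 70, not 67  FAIL
#2 a6 = 14 > 11, so we need a3 ≤ 7; a3 = 6 ≤ 7  OK
#3 a2 * a7 = -6 * (-10) = 60, not 63  FAIL
#4 abs(-10 - 14) = 24  OK
#5 a8 * a5 = -7 * 11 = -77  OK
#6 a2 = -6 lies in [-7, -2]  OK
#7 a8 + a3 = -7 + 6 = -1  OK
#8 2a5 + 2a8 = 2(11) + 2(-7) = 8, not 11  FAIL
#9 a8 + a6 = -7 + 14 = 7; 7 > 4, bound 4 not met  FAIL
#10 a3 * a8 = 6 * (-7) = -42  OK

Constraints 1, 3, 8, 9 are violated.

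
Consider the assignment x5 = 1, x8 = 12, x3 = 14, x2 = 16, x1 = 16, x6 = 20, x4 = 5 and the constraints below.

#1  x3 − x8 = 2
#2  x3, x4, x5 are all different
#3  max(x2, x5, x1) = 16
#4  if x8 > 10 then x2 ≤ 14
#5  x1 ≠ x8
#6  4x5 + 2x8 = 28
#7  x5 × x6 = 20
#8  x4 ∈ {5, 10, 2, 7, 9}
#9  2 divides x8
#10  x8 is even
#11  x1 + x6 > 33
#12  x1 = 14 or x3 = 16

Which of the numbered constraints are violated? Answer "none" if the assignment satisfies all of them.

Constraints 4, 12 are violated.

#1 x3 − x8 = 14 − 12 = 2  OK
#2 values 14, 5, 1 are pairwise distinct  OK
#3 max(16, 1, 16) = 16  OK
#4 x8 = 12 > 10, so we need x2 ≤ 14; but x2 = 16 > 14  FAIL
#5 x1 = 16, x8 = 12; distinct  OK
#6 4x5 + 2x8 = 4(1) + 2(12) = 28  OK
#7 x5 × x6 = 1 × 20 = 20  OK
#8 x4 = 5 is in {5, 10, 2, 7, 9}  OK
#9 12 / 2 = 6, so 2 divides 12  OK
#10 x8 = 12 is even  OK
#11 x1 + x6 = 16 + 20 = 36; 36 > 33  OK
#12 x1 = 16 ≠ 14 and x3 = 14 ≠ 16; both disjuncts false  FAIL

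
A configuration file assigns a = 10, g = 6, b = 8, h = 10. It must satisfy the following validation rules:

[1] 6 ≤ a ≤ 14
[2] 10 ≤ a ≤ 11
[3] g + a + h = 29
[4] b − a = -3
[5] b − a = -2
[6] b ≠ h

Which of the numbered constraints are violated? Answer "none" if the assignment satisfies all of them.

Violated: 3, 4.

[1] a = 10 lies in [6, 14] — holds.
[2] a = 10 lies in [10, 11] — holds.
[3] g + a + h = 6 + 10 + 10 = 26, not 29 — fails.
[4] b − a = 8 − 10 = -2, not -3 — fails.
[5] b − a = 8 − 10 = -2 — holds.
[6] b = 8, h = 10; distinct — holds.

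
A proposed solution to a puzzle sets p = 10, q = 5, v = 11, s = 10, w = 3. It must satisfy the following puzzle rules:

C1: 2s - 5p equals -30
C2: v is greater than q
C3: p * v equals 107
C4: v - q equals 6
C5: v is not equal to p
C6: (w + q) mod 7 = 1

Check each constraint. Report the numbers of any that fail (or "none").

C1: 2s - 5p = 2(10) - 5(10) = -30  yes
C2: v = 11, q = 5; 11 > 5  yes
C3: p * v = 10 * 11 = 110, not 107  no
C4: v - q = 11 - 5 = 6  yes
C5: v = 11, p = 10; distinct  yes
C6: w + q = 8; 8 mod 7 = 1  yes

Constraint 3 does not hold.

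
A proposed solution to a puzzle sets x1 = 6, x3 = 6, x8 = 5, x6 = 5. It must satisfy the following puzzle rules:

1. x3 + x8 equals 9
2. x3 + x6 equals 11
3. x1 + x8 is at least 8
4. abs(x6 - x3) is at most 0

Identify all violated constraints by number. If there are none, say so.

Constraints 1 and 4 do not hold.

1. x3 + x8 = 6 + 5 = 11, not 9 — violated.
2. x3 + x6 = 6 + 5 = 11 — satisfied.
3. x1 + x8 = 6 + 5 = 11; 11 ≥ 8 — satisfied.
4. abs(5 - 6) = 1; 1 > 0, exceeds bound 0 — violated.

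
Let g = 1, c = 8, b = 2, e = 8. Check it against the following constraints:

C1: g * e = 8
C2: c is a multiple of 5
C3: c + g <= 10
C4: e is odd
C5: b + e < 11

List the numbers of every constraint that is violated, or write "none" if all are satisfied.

No — constraints 2, 4 are not satisfied.

C1: g * e = 1 * 8 = 8  ✓
C2: 8 = 5*1 + 3, so 5 does not divide 8  ✗
C3: c + g = 8 + 1 = 9; 9 ≤ 10  ✓
C4: e = 8 is even  ✗
C5: b + e = 2 + 8 = 10; 10 < 11  ✓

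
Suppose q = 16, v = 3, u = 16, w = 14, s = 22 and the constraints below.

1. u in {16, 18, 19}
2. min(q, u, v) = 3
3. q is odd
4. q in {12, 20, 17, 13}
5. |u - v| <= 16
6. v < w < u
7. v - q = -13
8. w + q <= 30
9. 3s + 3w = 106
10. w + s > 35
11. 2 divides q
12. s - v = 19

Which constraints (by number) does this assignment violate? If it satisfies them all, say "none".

Violated: 3, 4, 9.

1. u = 16 is in {16, 18, 19} — satisfied.
2. min(16, 16, 3) = 3 — satisfied.
3. q = 16 is even — violated.
4. q = 16 is not in {12, 20, 17, 13} — violated.
5. |16 - 3| = 13; 13 ≤ 16 — satisfied.
6. values 3 < 14 < 16 — satisfied.
7. v - q = 3 - 16 = -13 — satisfied.
8. w + q = 14 + 16 = 30; 30 ≤ 30 — satisfied.
9. 3s + 3w = 3(22) + 3(14) = 108, not 106 — violated.
10. w + s = 14 + 22 = 36; 36 > 35 — satisfied.
11. 16 / 2 = 8, so 2 divides 16 — satisfied.
12. s - v = 22 - 3 = 19 — satisfied.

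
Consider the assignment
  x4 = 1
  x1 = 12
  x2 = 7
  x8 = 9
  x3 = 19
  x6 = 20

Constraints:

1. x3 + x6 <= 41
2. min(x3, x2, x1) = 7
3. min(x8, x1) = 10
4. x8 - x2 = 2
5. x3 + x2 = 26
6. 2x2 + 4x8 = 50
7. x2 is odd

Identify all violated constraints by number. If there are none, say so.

No — constraint 3 is not satisfied.

1. x3 + x6 = 19 + 20 = 39; 39 ≤ 41 — satisfied.
2. min(19, 7, 12) = 7 — satisfied.
3. min(9, 12) = 9, not 10 — violated.
4. x8 - x2 = 9 - 7 = 2 — satisfied.
5. x3 + x2 = 19 + 7 = 26 — satisfied.
6. 2x2 + 4x8 = 2(7) + 4(9) = 50 — satisfied.
7. x2 = 7 is odd — satisfied.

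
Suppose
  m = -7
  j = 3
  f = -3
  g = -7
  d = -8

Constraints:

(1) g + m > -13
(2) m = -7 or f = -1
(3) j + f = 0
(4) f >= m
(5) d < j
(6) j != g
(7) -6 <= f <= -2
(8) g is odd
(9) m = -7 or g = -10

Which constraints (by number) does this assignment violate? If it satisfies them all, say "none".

(1) g + m = -7 + (-7) = -14; -14 ≤ -13, bound -13 not met — violated.
(2) m = -7 = -7 (first disjunct) — OK.
(3) j + f = 3 + (-3) = 0 — OK.
(4) f = -3, m = -7; -3 ≥ -7 — OK.
(5) d = -8, j = 3; -8 < 3 — OK.
(6) j = 3, g = -7; distinct — OK.
(7) f = -3 lies in [-6, -2] — OK.
(8) g = -7 is odd — OK.
(9) m = -7 = -7 (first disjunct) — OK.

The assignment fails constraint 1.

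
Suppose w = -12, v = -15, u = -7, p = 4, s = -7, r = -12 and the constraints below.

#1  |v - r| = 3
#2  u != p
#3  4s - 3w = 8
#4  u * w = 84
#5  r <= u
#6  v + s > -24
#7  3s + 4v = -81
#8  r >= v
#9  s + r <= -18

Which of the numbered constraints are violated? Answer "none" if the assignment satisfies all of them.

#1 |-15 - (-12)| = 3  OK
#2 u = -7, p = 4; distinct  OK
#3 4s - 3w = 4(-7) - 3(-12) = 8  OK
#4 u * w = -7 * (-12) = 84  OK
#5 r = -12, u = -7; -12 ≤ -7  OK
#6 v + s = -15 + (-7) = -22; -22 > -24  OK
#7 3s + 4v = 3(-7) + 4(-15) = -81  OK
#8 r = -12, v = -15; -12 ≥ -15  OK
#9 s + r = -7 + (-12) = -19; -19 ≤ -18  OK

No violations.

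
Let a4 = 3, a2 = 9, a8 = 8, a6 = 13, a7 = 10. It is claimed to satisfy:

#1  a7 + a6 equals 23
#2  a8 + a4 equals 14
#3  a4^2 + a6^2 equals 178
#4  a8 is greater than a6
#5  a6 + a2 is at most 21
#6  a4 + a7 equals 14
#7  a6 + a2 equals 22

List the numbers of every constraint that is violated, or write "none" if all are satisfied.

Constraints 2, 4, 5, and 6 do not hold.

#1 a7 + a6 = 10 + 13 = 23 — OK.
#2 a8 + a4 = 8 + 3 = 11, not 14 — violated.
#3 a4^2 + a6^2 = 3^2 + 13^2 = 9 + 169 = 178 — OK.
#4 a8 = 8, a6 = 13; 8 ≤ 13 (want >) — violated.
#5 a6 + a2 = 13 + 9 = 22; 22 > 21, bound 21 not met — violated.
#6 a4 + a7 = 3 + 10 = 13, not 14 — violated.
#7 a6 + a2 = 13 + 9 = 22 — OK.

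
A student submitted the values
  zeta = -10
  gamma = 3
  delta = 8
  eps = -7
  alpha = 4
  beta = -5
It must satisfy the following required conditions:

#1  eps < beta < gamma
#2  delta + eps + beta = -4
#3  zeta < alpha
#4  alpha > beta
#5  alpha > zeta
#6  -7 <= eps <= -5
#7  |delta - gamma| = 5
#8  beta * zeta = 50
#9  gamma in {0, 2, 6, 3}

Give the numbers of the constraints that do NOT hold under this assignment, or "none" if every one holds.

All constraints are satisfied.

#1 values -7 < -5 < 3  ✓
#2 delta + eps + beta = 8 + (-7) + (-5) = -4  ✓
#3 zeta = -10, alpha = 4; -10 < 4  ✓
#4 alpha = 4, beta = -5; 4 > -5  ✓
#5 alpha = 4, zeta = -10; 4 > -10  ✓
#6 eps = -7 lies in [-7, -5]  ✓
#7 |8 - 3| = 5  ✓
#8 beta * zeta = -5 * (-10) = 50  ✓
#9 gamma = 3 is in {0, 2, 6, 3}  ✓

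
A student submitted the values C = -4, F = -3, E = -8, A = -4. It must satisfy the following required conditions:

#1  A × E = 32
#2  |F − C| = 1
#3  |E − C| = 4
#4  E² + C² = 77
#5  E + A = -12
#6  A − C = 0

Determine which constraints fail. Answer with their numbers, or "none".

#1 A × E = -4 × (-8) = 32  true
#2 |-3 − (-4)| = 1  true
#3 |-8 − (-4)| = 4  true
#4 E² + C² = (-8)² + (-4)² = 64 + 16 = 80, not 77  false
#5 E + A = -8 + (-4) = -12  true
#6 A − C = -4 − (-4) = 0  true

The assignment fails constraint 4.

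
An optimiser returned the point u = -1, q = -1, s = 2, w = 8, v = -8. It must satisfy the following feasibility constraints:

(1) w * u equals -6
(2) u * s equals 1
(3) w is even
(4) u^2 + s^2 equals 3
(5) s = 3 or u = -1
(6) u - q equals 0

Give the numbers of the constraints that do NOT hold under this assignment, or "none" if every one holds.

(1) w * u = 8 * (-1) = -8, not -6 — does not hold.
(2) u * s = -1 * 2 = -2, not 1 — does not hold.
(3) w = 8 is even — holds.
(4) u^2 + s^2 = (-1)^2 + 2^2 = 1 + 4 = 5, not 3 — does not hold.
(5) s = 2 ≠ 3, but u = -1 = -1 (second disjunct) — holds.
(6) u - q = -1 - (-1) = 0 — holds.

The assignment fails constraints 1, 2, 4.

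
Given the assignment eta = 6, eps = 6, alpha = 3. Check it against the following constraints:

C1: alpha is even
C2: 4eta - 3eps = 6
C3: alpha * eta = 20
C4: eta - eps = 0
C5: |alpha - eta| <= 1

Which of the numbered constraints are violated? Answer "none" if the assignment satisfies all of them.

C1: alpha = 3 is odd  false
C2: 4eta - 3eps = 4(6) - 3(6) = 6  true
C3: alpha * eta = 3 * 6 = 18, not 20  false
C4: eta - eps = 6 - 6 = 0  true
C5: |3 - 6| = 3; 3 > 1, exceeds bound 1  false

The assignment fails constraints 1, 3, and 5.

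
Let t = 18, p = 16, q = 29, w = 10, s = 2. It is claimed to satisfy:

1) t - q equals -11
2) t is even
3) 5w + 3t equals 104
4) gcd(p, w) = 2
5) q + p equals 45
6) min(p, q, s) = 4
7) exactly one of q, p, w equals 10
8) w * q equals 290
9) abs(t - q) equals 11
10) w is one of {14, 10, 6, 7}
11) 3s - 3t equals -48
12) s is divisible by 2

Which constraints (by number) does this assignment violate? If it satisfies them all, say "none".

1) t - q = 18 - 29 = -11 — OK.
2) t = 18 is even — OK.
3) 5w + 3t = 5(10) + 3(18) = 104 — OK.
4) gcd(16, 10) = 2 — OK.
5) q + p = 29 + 16 = 45 — OK.
6) min(16, 29, 2) = 2, not 4 — violated.
7) q=29, p=16, w=10; 1 of them equals 10 — OK.
8) w * q = 10 * 29 = 290 — OK.
9) abs(18 - 29) = 11 — OK.
10) w = 10 is in {14, 10, 6, 7} — OK.
11) 3s - 3t = 3(2) - 3(18) = -48 — OK.
12) 2 / 2 = 1, so 2 divides 2 — OK.

Constraint 6 does not hold.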